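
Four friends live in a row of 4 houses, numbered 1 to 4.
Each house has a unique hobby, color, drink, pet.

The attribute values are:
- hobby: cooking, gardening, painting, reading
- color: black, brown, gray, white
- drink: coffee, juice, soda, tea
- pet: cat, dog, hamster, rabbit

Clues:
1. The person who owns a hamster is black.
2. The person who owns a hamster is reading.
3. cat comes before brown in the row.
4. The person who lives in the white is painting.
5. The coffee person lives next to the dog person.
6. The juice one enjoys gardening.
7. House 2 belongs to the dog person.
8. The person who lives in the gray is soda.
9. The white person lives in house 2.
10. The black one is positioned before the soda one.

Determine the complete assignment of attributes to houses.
Solution:

House | Hobby | Color | Drink | Pet
-----------------------------------
  1   | reading | black | coffee | hamster
  2   | painting | white | tea | dog
  3   | cooking | gray | soda | cat
  4   | gardening | brown | juice | rabbit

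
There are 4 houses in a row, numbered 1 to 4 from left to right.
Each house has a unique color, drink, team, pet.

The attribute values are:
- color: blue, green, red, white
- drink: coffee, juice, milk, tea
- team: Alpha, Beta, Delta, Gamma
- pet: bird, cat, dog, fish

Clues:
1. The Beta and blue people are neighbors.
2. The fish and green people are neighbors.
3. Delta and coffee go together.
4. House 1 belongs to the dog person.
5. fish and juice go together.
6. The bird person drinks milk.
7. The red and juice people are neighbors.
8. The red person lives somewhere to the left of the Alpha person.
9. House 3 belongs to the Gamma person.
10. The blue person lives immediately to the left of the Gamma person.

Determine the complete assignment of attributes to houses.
Solution:

House | Color | Drink | Team | Pet
----------------------------------
  1   | red | tea | Beta | dog
  2   | blue | juice | Alpha | fish
  3   | green | milk | Gamma | bird
  4   | white | coffee | Delta | cat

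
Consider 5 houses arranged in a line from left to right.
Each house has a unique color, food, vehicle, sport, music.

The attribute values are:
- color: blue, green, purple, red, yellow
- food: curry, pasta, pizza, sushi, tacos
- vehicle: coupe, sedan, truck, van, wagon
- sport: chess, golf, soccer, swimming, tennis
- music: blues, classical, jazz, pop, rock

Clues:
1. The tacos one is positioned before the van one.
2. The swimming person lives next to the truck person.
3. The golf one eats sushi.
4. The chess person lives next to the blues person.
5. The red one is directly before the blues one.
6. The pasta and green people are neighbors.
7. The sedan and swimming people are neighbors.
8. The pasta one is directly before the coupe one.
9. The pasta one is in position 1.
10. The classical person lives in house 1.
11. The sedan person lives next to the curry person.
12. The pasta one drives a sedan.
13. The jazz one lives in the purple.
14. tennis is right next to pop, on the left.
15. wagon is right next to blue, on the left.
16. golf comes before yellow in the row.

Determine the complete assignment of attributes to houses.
Solution:

House | Color | Food | Vehicle | Sport | Music
----------------------------------------------
  1   | red | pasta | sedan | chess | classical
  2   | green | curry | coupe | swimming | blues
  3   | purple | sushi | truck | golf | jazz
  4   | yellow | tacos | wagon | tennis | rock
  5   | blue | pizza | van | soccer | pop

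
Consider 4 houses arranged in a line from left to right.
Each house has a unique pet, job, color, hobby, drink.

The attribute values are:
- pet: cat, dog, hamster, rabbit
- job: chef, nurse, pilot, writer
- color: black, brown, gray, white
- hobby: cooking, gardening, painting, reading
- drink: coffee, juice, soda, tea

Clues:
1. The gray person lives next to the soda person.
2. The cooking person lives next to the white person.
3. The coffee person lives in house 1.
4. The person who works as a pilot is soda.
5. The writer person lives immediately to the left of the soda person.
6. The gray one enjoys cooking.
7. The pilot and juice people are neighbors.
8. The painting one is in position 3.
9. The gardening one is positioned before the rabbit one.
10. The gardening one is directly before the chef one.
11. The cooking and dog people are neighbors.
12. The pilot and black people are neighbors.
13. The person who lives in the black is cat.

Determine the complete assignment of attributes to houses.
Solution:

House | Pet | Job | Color | Hobby | Drink
-----------------------------------------
  1   | hamster | writer | gray | cooking | coffee
  2   | dog | pilot | white | gardening | soda
  3   | cat | chef | black | painting | juice
  4   | rabbit | nurse | brown | reading | tea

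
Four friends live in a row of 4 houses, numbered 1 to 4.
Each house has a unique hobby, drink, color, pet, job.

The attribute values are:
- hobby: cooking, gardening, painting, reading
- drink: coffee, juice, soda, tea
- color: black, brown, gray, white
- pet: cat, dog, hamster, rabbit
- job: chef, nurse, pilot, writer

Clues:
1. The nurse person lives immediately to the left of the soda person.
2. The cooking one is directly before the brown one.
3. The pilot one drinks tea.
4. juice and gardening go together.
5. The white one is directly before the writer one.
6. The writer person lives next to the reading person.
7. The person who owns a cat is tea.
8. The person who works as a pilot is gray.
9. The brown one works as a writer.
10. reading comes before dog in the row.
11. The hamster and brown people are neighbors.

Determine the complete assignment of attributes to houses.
Solution:

House | Hobby | Drink | Color | Pet | Job
-----------------------------------------
  1   | cooking | coffee | white | hamster | nurse
  2   | painting | soda | brown | rabbit | writer
  3   | reading | tea | gray | cat | pilot
  4   | gardening | juice | black | dog | chef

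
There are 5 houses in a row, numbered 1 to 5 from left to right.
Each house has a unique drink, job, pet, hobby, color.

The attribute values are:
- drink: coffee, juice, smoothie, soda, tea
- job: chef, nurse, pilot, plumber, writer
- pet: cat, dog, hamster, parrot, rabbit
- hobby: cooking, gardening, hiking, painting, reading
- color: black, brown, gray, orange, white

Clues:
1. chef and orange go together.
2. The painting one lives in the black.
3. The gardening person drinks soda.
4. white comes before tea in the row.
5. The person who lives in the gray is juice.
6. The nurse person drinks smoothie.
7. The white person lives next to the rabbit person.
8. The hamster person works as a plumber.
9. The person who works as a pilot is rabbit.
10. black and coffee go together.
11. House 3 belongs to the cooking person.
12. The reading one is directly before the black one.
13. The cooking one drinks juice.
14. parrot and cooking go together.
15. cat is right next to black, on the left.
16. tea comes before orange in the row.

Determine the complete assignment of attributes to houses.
Solution:

House | Drink | Job | Pet | Hobby | Color
-----------------------------------------
  1   | smoothie | nurse | cat | reading | white
  2   | coffee | pilot | rabbit | painting | black
  3   | juice | writer | parrot | cooking | gray
  4   | tea | plumber | hamster | hiking | brown
  5   | soda | chef | dog | gardening | orange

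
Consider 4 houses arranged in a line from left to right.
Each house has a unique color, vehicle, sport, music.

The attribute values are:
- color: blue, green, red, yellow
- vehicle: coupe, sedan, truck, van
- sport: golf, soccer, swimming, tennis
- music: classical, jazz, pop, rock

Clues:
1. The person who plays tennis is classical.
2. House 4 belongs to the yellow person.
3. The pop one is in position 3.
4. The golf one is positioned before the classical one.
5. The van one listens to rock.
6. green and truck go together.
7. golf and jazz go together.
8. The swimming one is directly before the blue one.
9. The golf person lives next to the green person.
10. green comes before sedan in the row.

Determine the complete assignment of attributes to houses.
Solution:

House | Color | Vehicle | Sport | Music
---------------------------------------
  1   | red | van | swimming | rock
  2   | blue | coupe | golf | jazz
  3   | green | truck | soccer | pop
  4   | yellow | sedan | tennis | classical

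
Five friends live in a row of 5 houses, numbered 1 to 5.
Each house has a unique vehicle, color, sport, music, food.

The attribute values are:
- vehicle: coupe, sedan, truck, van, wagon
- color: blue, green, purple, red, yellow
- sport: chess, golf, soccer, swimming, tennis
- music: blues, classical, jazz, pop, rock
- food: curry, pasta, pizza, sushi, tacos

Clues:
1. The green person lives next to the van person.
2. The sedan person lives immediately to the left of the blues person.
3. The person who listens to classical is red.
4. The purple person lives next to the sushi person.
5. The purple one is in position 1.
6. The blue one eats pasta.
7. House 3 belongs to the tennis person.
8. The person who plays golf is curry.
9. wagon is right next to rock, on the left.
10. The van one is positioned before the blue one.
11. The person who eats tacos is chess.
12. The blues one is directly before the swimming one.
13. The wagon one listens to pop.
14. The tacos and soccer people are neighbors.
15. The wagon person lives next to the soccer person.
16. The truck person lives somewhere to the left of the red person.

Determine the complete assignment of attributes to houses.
Solution:

House | Vehicle | Color | Sport | Music | Food
----------------------------------------------
  1   | wagon | purple | chess | pop | tacos
  2   | sedan | green | soccer | rock | sushi
  3   | van | yellow | tennis | blues | pizza
  4   | truck | blue | swimming | jazz | pasta
  5   | coupe | red | golf | classical | curry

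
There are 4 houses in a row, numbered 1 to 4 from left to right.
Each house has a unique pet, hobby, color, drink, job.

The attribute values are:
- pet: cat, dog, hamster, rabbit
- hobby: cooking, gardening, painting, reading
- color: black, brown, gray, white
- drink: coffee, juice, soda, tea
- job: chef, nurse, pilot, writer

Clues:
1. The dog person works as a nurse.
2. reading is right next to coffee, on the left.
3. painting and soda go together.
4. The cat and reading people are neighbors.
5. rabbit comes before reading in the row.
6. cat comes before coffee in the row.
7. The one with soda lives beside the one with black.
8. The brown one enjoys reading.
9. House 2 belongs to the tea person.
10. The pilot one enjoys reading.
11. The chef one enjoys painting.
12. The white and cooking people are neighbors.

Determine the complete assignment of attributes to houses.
Solution:

House | Pet | Hobby | Color | Drink | Job
-----------------------------------------
  1   | rabbit | painting | white | soda | chef
  2   | cat | cooking | black | tea | writer
  3   | hamster | reading | brown | juice | pilot
  4   | dog | gardening | gray | coffee | nurse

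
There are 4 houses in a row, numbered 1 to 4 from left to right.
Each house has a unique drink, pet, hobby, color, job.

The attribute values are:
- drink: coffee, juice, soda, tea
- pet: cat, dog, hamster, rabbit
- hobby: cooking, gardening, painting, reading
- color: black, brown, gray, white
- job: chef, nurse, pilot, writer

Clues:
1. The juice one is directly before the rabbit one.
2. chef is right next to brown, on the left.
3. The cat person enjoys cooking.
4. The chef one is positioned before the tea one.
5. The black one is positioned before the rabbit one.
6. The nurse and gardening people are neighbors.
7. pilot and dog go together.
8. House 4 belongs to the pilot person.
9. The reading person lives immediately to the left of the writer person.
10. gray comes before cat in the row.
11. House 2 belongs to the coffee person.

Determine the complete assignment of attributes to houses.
Solution:

House | Drink | Pet | Hobby | Color | Job
-----------------------------------------
  1   | juice | hamster | reading | black | nurse
  2   | coffee | rabbit | gardening | gray | writer
  3   | soda | cat | cooking | white | chef
  4   | tea | dog | painting | brown | pilot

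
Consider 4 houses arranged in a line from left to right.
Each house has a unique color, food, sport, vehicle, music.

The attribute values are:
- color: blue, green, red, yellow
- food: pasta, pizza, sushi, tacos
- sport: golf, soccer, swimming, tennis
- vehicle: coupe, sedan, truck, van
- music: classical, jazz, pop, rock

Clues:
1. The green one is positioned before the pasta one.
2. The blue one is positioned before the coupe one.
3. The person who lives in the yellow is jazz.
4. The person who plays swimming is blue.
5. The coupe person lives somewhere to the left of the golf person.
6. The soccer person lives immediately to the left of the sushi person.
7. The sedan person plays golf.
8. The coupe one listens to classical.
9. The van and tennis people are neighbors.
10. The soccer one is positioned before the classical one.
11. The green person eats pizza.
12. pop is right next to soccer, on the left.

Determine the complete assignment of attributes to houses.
Solution:

House | Color | Food | Sport | Vehicle | Music
----------------------------------------------
  1   | blue | tacos | swimming | truck | pop
  2   | green | pizza | soccer | van | rock
  3   | red | sushi | tennis | coupe | classical
  4   | yellow | pasta | golf | sedan | jazz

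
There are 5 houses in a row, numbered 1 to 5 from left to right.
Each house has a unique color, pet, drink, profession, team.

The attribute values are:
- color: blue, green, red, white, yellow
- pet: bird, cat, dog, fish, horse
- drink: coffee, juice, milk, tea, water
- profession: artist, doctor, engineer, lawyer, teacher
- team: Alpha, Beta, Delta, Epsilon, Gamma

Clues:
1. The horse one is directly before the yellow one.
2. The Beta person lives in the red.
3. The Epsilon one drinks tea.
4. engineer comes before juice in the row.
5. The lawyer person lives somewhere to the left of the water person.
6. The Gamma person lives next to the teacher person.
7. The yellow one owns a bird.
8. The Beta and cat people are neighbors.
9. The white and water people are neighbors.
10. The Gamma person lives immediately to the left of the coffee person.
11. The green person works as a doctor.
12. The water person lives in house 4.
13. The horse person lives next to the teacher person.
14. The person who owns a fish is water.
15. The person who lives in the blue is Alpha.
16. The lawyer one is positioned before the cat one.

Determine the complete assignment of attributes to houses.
Solution:

House | Color | Pet | Drink | Profession | Team
-----------------------------------------------
  1   | green | horse | milk | doctor | Gamma
  2   | yellow | bird | coffee | teacher | Delta
  3   | white | dog | tea | lawyer | Epsilon
  4   | red | fish | water | engineer | Beta
  5   | blue | cat | juice | artist | Alpha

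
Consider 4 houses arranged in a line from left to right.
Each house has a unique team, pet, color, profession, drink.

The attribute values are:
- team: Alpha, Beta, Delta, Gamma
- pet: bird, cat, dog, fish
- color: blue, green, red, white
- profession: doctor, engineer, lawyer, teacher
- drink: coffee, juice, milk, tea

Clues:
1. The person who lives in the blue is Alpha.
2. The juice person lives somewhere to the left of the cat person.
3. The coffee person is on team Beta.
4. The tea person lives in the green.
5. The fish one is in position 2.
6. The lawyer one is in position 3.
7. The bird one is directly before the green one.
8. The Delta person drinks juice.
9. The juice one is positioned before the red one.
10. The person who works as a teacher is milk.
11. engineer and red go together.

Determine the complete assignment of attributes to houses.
Solution:

House | Team | Pet | Color | Profession | Drink
-----------------------------------------------
  1   | Alpha | bird | blue | teacher | milk
  2   | Gamma | fish | green | doctor | tea
  3   | Delta | dog | white | lawyer | juice
  4   | Beta | cat | red | engineer | coffee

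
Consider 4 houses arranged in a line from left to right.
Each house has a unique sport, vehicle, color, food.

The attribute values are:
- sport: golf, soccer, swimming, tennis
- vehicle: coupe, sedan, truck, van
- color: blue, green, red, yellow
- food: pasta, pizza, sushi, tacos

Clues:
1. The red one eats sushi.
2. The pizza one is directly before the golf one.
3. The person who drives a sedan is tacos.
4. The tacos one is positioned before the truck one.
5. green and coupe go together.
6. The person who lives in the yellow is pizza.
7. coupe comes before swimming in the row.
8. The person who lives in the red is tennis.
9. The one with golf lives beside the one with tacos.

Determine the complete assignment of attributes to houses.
Solution:

House | Sport | Vehicle | Color | Food
--------------------------------------
  1   | soccer | van | yellow | pizza
  2   | golf | coupe | green | pasta
  3   | swimming | sedan | blue | tacos
  4   | tennis | truck | red | sushi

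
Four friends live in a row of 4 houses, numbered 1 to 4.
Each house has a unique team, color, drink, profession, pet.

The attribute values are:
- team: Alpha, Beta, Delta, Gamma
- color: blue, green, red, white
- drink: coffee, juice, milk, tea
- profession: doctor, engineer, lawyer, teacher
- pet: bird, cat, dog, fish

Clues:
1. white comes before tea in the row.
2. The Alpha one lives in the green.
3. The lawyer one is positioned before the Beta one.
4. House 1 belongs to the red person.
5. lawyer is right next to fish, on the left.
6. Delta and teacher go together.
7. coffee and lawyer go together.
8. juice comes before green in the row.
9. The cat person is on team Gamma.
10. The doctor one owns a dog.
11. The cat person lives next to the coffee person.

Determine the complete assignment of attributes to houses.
Solution:

House | Team | Color | Drink | Profession | Pet
-----------------------------------------------
  1   | Gamma | red | juice | engineer | cat
  2   | Alpha | green | coffee | lawyer | bird
  3   | Delta | white | milk | teacher | fish
  4   | Beta | blue | tea | doctor | dog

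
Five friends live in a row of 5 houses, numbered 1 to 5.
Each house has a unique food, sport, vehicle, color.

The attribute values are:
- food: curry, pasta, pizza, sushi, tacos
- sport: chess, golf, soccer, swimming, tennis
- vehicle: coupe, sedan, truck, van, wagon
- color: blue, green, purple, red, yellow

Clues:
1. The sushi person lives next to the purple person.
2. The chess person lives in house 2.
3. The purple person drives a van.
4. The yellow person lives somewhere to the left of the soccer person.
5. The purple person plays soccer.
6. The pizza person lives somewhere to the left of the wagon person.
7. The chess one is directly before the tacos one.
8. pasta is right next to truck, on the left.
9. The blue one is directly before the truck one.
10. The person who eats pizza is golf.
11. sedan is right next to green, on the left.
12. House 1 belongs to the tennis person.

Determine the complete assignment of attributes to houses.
Solution:

House | Food | Sport | Vehicle | Color
--------------------------------------
  1   | pasta | tennis | coupe | blue
  2   | sushi | chess | truck | yellow
  3   | tacos | soccer | van | purple
  4   | pizza | golf | sedan | red
  5   | curry | swimming | wagon | green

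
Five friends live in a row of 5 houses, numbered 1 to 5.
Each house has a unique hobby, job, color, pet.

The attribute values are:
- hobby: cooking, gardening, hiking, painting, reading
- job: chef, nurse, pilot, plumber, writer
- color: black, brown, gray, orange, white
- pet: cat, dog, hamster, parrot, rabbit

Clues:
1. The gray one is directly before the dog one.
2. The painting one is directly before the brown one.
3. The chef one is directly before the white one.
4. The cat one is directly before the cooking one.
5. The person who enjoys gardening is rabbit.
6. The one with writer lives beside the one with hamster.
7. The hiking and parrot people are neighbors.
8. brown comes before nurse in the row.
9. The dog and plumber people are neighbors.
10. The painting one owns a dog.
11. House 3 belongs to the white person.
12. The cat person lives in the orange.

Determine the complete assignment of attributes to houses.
Solution:

House | Hobby | Job | Color | Pet
---------------------------------
  1   | hiking | pilot | orange | cat
  2   | cooking | chef | gray | parrot
  3   | painting | writer | white | dog
  4   | reading | plumber | brown | hamster
  5   | gardening | nurse | black | rabbit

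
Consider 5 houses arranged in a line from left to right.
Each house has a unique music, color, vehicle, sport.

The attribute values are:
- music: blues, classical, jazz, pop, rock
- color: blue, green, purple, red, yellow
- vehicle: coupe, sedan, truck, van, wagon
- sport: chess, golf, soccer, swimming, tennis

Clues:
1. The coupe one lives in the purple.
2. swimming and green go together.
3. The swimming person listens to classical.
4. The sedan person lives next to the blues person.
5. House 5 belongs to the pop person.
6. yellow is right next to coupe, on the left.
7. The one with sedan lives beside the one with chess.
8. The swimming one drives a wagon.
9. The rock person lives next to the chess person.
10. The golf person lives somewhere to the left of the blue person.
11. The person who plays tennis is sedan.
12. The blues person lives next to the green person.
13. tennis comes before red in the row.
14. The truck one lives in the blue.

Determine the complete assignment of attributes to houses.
Solution:

House | Music | Color | Vehicle | Sport
---------------------------------------
  1   | rock | yellow | sedan | tennis
  2   | blues | purple | coupe | chess
  3   | classical | green | wagon | swimming
  4   | jazz | red | van | golf
  5   | pop | blue | truck | soccer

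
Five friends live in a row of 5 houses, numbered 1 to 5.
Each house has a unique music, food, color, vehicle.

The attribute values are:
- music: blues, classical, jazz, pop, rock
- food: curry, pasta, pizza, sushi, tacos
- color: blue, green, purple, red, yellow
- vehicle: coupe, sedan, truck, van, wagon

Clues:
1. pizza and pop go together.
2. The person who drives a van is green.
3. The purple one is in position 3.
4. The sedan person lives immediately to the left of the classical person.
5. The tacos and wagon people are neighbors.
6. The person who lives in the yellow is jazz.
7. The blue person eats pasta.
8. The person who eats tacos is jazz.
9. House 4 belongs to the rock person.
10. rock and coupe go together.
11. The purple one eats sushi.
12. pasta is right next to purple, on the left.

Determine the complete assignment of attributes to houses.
Solution:

House | Music | Food | Color | Vehicle
--------------------------------------
  1   | jazz | tacos | yellow | sedan
  2   | classical | pasta | blue | wagon
  3   | blues | sushi | purple | truck
  4   | rock | curry | red | coupe
  5   | pop | pizza | green | van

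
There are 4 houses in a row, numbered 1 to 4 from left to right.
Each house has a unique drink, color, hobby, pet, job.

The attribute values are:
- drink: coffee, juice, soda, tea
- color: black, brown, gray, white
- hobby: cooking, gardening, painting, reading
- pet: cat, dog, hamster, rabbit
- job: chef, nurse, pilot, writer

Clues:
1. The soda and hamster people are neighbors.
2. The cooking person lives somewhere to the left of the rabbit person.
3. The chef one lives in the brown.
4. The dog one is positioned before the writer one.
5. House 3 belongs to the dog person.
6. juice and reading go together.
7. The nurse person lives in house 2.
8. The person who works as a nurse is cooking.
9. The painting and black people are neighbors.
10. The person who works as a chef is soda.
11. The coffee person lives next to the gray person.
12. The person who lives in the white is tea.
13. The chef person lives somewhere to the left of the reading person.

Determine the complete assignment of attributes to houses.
Solution:

House | Drink | Color | Hobby | Pet | Job
-----------------------------------------
  1   | soda | brown | painting | cat | chef
  2   | coffee | black | cooking | hamster | nurse
  3   | juice | gray | reading | dog | pilot
  4   | tea | white | gardening | rabbit | writer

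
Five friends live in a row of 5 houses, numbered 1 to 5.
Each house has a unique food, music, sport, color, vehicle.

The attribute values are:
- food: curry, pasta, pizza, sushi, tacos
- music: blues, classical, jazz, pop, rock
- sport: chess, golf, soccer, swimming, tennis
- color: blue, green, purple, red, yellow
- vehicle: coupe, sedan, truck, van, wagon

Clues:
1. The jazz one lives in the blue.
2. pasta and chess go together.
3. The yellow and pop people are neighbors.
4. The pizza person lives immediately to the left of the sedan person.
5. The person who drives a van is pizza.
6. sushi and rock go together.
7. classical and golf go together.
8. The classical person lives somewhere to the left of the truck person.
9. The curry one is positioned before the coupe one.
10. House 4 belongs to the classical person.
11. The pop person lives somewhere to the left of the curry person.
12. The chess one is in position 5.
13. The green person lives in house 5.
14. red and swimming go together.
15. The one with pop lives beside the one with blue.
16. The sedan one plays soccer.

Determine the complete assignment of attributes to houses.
Solution:

House | Food | Music | Sport | Color | Vehicle
----------------------------------------------
  1   | sushi | rock | tennis | yellow | wagon
  2   | pizza | pop | swimming | red | van
  3   | curry | jazz | soccer | blue | sedan
  4   | tacos | classical | golf | purple | coupe
  5   | pasta | blues | chess | green | truck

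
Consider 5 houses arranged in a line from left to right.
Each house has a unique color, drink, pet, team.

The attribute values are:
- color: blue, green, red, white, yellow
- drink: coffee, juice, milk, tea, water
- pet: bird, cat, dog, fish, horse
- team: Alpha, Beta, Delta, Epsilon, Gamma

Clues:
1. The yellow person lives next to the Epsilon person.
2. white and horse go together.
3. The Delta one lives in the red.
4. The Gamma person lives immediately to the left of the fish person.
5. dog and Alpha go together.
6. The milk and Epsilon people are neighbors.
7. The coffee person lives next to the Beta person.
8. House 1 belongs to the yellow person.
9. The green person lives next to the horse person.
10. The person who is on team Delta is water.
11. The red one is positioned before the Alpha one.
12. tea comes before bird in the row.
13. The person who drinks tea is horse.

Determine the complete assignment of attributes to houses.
Solution:

House | Color | Drink | Pet | Team
----------------------------------
  1   | yellow | milk | cat | Gamma
  2   | green | coffee | fish | Epsilon
  3   | white | tea | horse | Beta
  4   | red | water | bird | Delta
  5   | blue | juice | dog | Alpha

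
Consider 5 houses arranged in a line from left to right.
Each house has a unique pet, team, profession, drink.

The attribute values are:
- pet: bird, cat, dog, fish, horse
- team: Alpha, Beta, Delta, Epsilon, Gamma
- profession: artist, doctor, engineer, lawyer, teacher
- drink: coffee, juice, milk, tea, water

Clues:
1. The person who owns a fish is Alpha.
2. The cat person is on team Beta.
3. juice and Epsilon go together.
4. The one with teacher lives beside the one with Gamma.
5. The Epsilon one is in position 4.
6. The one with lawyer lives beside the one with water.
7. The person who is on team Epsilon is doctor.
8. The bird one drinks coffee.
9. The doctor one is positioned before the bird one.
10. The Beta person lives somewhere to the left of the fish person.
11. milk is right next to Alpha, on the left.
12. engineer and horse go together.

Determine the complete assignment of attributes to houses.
Solution:

House | Pet | Team | Profession | Drink
---------------------------------------
  1   | cat | Beta | lawyer | milk
  2   | fish | Alpha | teacher | water
  3   | horse | Gamma | engineer | tea
  4   | dog | Epsilon | doctor | juice
  5   | bird | Delta | artist | coffee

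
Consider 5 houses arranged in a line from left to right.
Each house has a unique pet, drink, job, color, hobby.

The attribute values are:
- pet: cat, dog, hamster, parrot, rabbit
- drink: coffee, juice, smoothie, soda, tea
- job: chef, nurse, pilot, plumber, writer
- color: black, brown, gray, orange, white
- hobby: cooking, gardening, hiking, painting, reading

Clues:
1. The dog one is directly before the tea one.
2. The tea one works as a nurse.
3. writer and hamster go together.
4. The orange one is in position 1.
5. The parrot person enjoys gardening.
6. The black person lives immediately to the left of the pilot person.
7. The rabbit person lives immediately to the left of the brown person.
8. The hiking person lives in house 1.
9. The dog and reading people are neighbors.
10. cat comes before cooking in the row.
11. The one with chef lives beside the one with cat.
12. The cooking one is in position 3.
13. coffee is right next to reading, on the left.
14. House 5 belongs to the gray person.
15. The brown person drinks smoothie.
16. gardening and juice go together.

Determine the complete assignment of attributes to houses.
Solution:

House | Pet | Drink | Job | Color | Hobby
-----------------------------------------
  1   | dog | coffee | chef | orange | hiking
  2   | cat | tea | nurse | black | reading
  3   | rabbit | soda | pilot | white | cooking
  4   | hamster | smoothie | writer | brown | painting
  5   | parrot | juice | plumber | gray | gardening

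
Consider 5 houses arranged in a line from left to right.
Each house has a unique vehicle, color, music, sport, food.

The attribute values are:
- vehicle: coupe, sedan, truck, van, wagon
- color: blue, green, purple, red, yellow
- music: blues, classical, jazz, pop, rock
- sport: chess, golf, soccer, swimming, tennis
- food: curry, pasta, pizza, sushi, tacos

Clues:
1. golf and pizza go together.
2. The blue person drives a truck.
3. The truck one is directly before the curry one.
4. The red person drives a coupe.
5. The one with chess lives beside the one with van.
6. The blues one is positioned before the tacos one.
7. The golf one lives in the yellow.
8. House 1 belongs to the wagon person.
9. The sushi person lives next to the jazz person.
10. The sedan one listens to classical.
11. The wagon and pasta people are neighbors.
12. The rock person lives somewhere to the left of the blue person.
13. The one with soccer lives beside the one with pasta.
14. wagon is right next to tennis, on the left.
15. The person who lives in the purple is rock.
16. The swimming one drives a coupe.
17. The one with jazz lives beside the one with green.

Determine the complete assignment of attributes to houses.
Solution:

House | Vehicle | Color | Music | Sport | Food
----------------------------------------------
  1   | wagon | purple | rock | soccer | sushi
  2   | truck | blue | jazz | tennis | pasta
  3   | sedan | green | classical | chess | curry
  4   | van | yellow | blues | golf | pizza
  5   | coupe | red | pop | swimming | tacos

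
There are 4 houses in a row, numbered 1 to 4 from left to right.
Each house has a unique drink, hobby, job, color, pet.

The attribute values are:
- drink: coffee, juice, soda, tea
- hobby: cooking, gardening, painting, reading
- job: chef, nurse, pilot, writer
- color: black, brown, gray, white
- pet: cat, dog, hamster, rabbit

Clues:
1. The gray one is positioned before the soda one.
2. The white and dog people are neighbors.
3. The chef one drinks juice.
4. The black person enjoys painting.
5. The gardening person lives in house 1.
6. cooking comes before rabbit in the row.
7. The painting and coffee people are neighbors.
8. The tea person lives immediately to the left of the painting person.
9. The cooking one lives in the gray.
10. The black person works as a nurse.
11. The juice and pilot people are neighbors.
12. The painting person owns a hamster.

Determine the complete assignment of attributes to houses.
Solution:

House | Drink | Hobby | Job | Color | Pet
-----------------------------------------
  1   | juice | gardening | chef | white | cat
  2   | tea | cooking | pilot | gray | dog
  3   | soda | painting | nurse | black | hamster
  4   | coffee | reading | writer | brown | rabbit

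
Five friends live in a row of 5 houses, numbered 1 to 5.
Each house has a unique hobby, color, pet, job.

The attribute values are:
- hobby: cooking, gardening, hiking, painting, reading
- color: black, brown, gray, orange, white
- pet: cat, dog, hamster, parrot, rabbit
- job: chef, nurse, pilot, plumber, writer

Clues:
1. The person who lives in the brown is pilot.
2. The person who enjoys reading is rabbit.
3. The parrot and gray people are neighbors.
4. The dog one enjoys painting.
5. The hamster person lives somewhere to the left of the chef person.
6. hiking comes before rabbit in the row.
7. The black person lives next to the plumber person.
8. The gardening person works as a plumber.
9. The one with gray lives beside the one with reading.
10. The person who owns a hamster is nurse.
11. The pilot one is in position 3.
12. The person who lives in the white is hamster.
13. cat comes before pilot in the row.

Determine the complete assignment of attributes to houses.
Solution:

House | Hobby | Color | Pet | Job
---------------------------------
  1   | hiking | black | parrot | writer
  2   | gardening | gray | cat | plumber
  3   | reading | brown | rabbit | pilot
  4   | cooking | white | hamster | nurse
  5   | painting | orange | dog | chef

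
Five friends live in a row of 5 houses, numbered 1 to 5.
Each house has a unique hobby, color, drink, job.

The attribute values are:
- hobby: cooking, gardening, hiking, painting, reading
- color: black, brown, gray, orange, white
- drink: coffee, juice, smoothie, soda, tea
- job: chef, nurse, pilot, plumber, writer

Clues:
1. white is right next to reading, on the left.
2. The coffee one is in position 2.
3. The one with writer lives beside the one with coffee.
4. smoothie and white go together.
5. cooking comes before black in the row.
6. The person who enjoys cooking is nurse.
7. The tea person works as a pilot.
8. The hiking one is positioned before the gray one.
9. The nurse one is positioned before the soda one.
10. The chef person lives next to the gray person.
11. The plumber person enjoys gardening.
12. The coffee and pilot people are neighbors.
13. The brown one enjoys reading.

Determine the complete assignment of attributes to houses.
Solution:

House | Hobby | Color | Drink | Job
-----------------------------------
  1   | hiking | white | smoothie | writer
  2   | reading | brown | coffee | chef
  3   | painting | gray | tea | pilot
  4   | cooking | orange | juice | nurse
  5   | gardening | black | soda | plumber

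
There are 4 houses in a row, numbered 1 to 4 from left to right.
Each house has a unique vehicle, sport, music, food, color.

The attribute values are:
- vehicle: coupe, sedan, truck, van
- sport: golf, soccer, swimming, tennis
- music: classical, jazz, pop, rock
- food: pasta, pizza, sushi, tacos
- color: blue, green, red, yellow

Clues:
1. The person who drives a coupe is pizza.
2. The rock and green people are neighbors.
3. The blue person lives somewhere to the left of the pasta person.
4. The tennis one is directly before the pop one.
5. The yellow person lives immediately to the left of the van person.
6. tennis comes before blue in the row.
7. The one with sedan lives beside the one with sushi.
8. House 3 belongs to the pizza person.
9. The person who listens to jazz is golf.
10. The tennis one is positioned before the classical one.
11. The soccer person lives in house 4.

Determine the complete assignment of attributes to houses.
Solution:

House | Vehicle | Sport | Music | Food | Color
----------------------------------------------
  1   | sedan | tennis | rock | tacos | yellow
  2   | van | swimming | pop | sushi | green
  3   | coupe | golf | jazz | pizza | blue
  4   | truck | soccer | classical | pasta | red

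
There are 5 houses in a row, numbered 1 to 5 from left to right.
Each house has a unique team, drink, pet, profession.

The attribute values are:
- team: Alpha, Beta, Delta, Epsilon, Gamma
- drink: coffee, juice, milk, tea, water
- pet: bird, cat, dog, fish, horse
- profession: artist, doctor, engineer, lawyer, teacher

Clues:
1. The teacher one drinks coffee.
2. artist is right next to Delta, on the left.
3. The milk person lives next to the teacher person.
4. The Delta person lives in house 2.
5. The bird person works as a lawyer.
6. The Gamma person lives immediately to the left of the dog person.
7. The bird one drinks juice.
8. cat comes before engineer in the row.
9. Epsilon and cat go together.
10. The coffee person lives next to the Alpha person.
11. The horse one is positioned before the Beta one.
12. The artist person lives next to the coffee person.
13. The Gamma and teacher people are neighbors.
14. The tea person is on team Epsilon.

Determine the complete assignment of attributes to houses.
Solution:

House | Team | Drink | Pet | Profession
---------------------------------------
  1   | Gamma | milk | horse | artist
  2   | Delta | coffee | dog | teacher
  3   | Alpha | juice | bird | lawyer
  4   | Epsilon | tea | cat | doctor
  5   | Beta | water | fish | engineer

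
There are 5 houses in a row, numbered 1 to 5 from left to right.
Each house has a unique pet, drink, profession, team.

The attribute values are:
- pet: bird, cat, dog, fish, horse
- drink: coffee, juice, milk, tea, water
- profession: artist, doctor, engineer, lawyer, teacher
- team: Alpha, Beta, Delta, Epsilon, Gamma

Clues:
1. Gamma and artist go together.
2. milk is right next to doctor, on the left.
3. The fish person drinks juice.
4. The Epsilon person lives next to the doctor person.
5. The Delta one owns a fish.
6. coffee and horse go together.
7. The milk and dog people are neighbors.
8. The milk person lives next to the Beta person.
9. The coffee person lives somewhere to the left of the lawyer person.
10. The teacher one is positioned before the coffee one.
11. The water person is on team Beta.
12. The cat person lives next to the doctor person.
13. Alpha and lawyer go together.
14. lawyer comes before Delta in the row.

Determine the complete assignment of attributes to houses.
Solution:

House | Pet | Drink | Profession | Team
---------------------------------------
  1   | cat | milk | teacher | Epsilon
  2   | dog | water | doctor | Beta
  3   | horse | coffee | artist | Gamma
  4   | bird | tea | lawyer | Alpha
  5   | fish | juice | engineer | Delta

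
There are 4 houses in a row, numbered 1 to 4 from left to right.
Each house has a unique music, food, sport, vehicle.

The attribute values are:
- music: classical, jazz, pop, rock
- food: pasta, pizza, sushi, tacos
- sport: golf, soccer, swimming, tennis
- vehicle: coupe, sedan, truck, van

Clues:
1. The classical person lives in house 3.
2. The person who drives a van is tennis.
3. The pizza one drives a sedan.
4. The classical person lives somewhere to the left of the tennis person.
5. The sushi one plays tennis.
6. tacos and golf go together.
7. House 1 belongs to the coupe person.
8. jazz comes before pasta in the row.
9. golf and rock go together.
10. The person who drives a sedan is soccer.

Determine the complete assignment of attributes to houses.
Solution:

House | Music | Food | Sport | Vehicle
--------------------------------------
  1   | rock | tacos | golf | coupe
  2   | jazz | pizza | soccer | sedan
  3   | classical | pasta | swimming | truck
  4   | pop | sushi | tennis | van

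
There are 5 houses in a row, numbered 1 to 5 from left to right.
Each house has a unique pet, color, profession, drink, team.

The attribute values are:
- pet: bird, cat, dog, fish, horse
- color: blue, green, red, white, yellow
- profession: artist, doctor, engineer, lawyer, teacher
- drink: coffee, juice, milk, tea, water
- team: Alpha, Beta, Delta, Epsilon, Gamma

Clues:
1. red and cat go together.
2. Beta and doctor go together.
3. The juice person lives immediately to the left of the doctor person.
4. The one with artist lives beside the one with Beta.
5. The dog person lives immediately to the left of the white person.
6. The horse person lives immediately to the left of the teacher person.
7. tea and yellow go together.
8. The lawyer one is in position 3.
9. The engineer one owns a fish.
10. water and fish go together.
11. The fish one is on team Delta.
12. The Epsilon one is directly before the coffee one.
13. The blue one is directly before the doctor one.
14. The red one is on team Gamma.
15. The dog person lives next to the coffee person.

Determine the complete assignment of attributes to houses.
Solution:

House | Pet | Color | Profession | Drink | Team
-----------------------------------------------
  1   | dog | blue | artist | juice | Epsilon
  2   | bird | white | doctor | coffee | Beta
  3   | horse | yellow | lawyer | tea | Alpha
  4   | cat | red | teacher | milk | Gamma
  5   | fish | green | engineer | water | Delta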